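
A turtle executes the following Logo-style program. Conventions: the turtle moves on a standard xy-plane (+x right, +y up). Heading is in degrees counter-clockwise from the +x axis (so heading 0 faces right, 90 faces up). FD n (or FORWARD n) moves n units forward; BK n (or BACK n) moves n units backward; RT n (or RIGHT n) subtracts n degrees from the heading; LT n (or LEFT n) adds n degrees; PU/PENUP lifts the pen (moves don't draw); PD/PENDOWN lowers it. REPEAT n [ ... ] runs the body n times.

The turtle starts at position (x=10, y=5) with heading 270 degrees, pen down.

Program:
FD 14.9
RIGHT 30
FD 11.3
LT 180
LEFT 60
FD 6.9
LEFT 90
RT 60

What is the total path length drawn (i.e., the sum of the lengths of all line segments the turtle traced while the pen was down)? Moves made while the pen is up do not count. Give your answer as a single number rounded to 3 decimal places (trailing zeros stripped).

Executing turtle program step by step:
Start: pos=(10,5), heading=270, pen down
FD 14.9: (10,5) -> (10,-9.9) [heading=270, draw]
RT 30: heading 270 -> 240
FD 11.3: (10,-9.9) -> (4.35,-19.686) [heading=240, draw]
LT 180: heading 240 -> 60
LT 60: heading 60 -> 120
FD 6.9: (4.35,-19.686) -> (0.9,-13.711) [heading=120, draw]
LT 90: heading 120 -> 210
RT 60: heading 210 -> 150
Final: pos=(0.9,-13.711), heading=150, 3 segment(s) drawn

Segment lengths:
  seg 1: (10,5) -> (10,-9.9), length = 14.9
  seg 2: (10,-9.9) -> (4.35,-19.686), length = 11.3
  seg 3: (4.35,-19.686) -> (0.9,-13.711), length = 6.9
Total = 33.1

Answer: 33.1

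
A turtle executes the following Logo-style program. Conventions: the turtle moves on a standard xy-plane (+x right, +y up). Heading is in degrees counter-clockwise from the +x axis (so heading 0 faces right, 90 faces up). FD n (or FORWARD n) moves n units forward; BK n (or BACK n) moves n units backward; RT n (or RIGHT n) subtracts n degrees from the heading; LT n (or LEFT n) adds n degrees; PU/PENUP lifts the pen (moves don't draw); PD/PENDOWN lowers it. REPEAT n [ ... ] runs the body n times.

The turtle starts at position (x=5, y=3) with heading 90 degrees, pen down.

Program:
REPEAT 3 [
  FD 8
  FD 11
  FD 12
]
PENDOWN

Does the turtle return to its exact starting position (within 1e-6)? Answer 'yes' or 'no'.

Executing turtle program step by step:
Start: pos=(5,3), heading=90, pen down
REPEAT 3 [
  -- iteration 1/3 --
  FD 8: (5,3) -> (5,11) [heading=90, draw]
  FD 11: (5,11) -> (5,22) [heading=90, draw]
  FD 12: (5,22) -> (5,34) [heading=90, draw]
  -- iteration 2/3 --
  FD 8: (5,34) -> (5,42) [heading=90, draw]
  FD 11: (5,42) -> (5,53) [heading=90, draw]
  FD 12: (5,53) -> (5,65) [heading=90, draw]
  -- iteration 3/3 --
  FD 8: (5,65) -> (5,73) [heading=90, draw]
  FD 11: (5,73) -> (5,84) [heading=90, draw]
  FD 12: (5,84) -> (5,96) [heading=90, draw]
]
PD: pen down
Final: pos=(5,96), heading=90, 9 segment(s) drawn

Start position: (5, 3)
Final position: (5, 96)
Distance = 93; >= 1e-6 -> NOT closed

Answer: no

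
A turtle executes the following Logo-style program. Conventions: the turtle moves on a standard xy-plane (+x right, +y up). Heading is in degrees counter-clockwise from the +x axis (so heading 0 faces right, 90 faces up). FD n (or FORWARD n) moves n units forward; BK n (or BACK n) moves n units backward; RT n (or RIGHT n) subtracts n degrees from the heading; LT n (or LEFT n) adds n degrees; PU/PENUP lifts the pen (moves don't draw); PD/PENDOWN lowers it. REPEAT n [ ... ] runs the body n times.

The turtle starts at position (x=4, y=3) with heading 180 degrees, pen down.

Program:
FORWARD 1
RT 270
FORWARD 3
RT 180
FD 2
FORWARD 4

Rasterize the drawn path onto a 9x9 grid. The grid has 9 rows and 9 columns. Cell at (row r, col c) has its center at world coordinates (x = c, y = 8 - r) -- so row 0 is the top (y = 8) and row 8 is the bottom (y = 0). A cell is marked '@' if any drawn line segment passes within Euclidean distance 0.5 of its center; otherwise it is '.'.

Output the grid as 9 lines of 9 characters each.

Answer: .........
.........
...@.....
...@.....
...@.....
...@@....
...@.....
...@.....
...@.....

Derivation:
Segment 0: (4,3) -> (3,3)
Segment 1: (3,3) -> (3,0)
Segment 2: (3,0) -> (3,2)
Segment 3: (3,2) -> (3,6)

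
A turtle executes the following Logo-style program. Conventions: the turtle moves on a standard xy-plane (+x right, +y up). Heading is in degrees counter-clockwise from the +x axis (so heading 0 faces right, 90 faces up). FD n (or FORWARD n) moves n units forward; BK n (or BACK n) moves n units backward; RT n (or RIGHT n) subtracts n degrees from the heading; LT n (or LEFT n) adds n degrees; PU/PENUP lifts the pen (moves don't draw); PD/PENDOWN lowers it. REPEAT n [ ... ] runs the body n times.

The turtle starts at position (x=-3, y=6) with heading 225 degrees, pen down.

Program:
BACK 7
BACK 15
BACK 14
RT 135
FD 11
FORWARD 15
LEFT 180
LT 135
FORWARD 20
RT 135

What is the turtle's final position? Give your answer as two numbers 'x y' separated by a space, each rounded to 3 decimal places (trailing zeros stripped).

Answer: 36.598 71.598

Derivation:
Executing turtle program step by step:
Start: pos=(-3,6), heading=225, pen down
BK 7: (-3,6) -> (1.95,10.95) [heading=225, draw]
BK 15: (1.95,10.95) -> (12.556,21.556) [heading=225, draw]
BK 14: (12.556,21.556) -> (22.456,31.456) [heading=225, draw]
RT 135: heading 225 -> 90
FD 11: (22.456,31.456) -> (22.456,42.456) [heading=90, draw]
FD 15: (22.456,42.456) -> (22.456,57.456) [heading=90, draw]
LT 180: heading 90 -> 270
LT 135: heading 270 -> 45
FD 20: (22.456,57.456) -> (36.598,71.598) [heading=45, draw]
RT 135: heading 45 -> 270
Final: pos=(36.598,71.598), heading=270, 6 segment(s) drawn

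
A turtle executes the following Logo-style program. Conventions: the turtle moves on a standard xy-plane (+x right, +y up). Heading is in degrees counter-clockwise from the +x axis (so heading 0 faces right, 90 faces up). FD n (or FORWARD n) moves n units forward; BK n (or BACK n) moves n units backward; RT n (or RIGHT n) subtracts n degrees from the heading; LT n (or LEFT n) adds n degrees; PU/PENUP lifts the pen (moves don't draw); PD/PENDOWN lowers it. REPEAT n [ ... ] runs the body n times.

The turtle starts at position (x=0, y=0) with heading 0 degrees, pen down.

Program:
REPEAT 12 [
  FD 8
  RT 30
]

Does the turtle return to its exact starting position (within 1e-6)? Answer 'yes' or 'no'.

Executing turtle program step by step:
Start: pos=(0,0), heading=0, pen down
REPEAT 12 [
  -- iteration 1/12 --
  FD 8: (0,0) -> (8,0) [heading=0, draw]
  RT 30: heading 0 -> 330
  -- iteration 2/12 --
  FD 8: (8,0) -> (14.928,-4) [heading=330, draw]
  RT 30: heading 330 -> 300
  -- iteration 3/12 --
  FD 8: (14.928,-4) -> (18.928,-10.928) [heading=300, draw]
  RT 30: heading 300 -> 270
  -- iteration 4/12 --
  FD 8: (18.928,-10.928) -> (18.928,-18.928) [heading=270, draw]
  RT 30: heading 270 -> 240
  -- iteration 5/12 --
  FD 8: (18.928,-18.928) -> (14.928,-25.856) [heading=240, draw]
  RT 30: heading 240 -> 210
  -- iteration 6/12 --
  FD 8: (14.928,-25.856) -> (8,-29.856) [heading=210, draw]
  RT 30: heading 210 -> 180
  -- iteration 7/12 --
  FD 8: (8,-29.856) -> (0,-29.856) [heading=180, draw]
  RT 30: heading 180 -> 150
  -- iteration 8/12 --
  FD 8: (0,-29.856) -> (-6.928,-25.856) [heading=150, draw]
  RT 30: heading 150 -> 120
  -- iteration 9/12 --
  FD 8: (-6.928,-25.856) -> (-10.928,-18.928) [heading=120, draw]
  RT 30: heading 120 -> 90
  -- iteration 10/12 --
  FD 8: (-10.928,-18.928) -> (-10.928,-10.928) [heading=90, draw]
  RT 30: heading 90 -> 60
  -- iteration 11/12 --
  FD 8: (-10.928,-10.928) -> (-6.928,-4) [heading=60, draw]
  RT 30: heading 60 -> 30
  -- iteration 12/12 --
  FD 8: (-6.928,-4) -> (0,0) [heading=30, draw]
  RT 30: heading 30 -> 0
]
Final: pos=(0,0), heading=0, 12 segment(s) drawn

Start position: (0, 0)
Final position: (0, 0)
Distance = 0; < 1e-6 -> CLOSED

Answer: yes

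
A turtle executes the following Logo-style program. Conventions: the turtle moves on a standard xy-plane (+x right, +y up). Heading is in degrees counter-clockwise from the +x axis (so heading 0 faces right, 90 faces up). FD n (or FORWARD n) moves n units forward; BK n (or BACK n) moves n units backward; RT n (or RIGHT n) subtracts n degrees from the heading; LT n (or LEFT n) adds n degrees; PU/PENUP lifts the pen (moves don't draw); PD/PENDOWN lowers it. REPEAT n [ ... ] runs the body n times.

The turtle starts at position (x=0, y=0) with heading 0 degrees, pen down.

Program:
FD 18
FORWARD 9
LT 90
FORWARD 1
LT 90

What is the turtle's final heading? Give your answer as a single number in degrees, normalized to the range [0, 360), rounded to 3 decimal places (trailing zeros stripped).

Answer: 180

Derivation:
Executing turtle program step by step:
Start: pos=(0,0), heading=0, pen down
FD 18: (0,0) -> (18,0) [heading=0, draw]
FD 9: (18,0) -> (27,0) [heading=0, draw]
LT 90: heading 0 -> 90
FD 1: (27,0) -> (27,1) [heading=90, draw]
LT 90: heading 90 -> 180
Final: pos=(27,1), heading=180, 3 segment(s) drawn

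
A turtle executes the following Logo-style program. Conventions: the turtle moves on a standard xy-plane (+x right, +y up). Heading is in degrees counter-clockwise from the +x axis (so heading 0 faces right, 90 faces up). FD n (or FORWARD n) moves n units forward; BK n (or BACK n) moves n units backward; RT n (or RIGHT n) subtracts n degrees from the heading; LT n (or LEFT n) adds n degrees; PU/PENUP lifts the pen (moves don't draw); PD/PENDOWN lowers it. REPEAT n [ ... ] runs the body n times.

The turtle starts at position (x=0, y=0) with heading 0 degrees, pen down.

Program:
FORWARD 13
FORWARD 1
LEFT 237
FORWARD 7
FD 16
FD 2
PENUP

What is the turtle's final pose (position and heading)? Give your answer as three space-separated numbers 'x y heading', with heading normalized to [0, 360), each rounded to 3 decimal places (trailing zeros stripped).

Executing turtle program step by step:
Start: pos=(0,0), heading=0, pen down
FD 13: (0,0) -> (13,0) [heading=0, draw]
FD 1: (13,0) -> (14,0) [heading=0, draw]
LT 237: heading 0 -> 237
FD 7: (14,0) -> (10.188,-5.871) [heading=237, draw]
FD 16: (10.188,-5.871) -> (1.473,-19.289) [heading=237, draw]
FD 2: (1.473,-19.289) -> (0.384,-20.967) [heading=237, draw]
PU: pen up
Final: pos=(0.384,-20.967), heading=237, 5 segment(s) drawn

Answer: 0.384 -20.967 237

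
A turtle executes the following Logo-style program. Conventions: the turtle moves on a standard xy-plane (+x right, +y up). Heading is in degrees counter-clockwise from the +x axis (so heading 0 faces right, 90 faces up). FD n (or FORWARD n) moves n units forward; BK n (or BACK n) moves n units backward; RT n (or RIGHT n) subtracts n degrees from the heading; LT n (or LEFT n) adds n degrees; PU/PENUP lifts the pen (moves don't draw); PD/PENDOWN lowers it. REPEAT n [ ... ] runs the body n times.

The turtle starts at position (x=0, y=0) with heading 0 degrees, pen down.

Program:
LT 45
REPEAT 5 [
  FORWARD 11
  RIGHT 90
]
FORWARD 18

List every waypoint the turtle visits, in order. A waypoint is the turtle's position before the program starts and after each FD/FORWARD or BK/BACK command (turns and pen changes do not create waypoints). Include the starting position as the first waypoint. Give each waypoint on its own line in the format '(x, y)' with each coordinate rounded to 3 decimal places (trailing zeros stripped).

Answer: (0, 0)
(7.778, 7.778)
(15.556, 0)
(7.778, -7.778)
(0, 0)
(7.778, 7.778)
(20.506, -4.95)

Derivation:
Executing turtle program step by step:
Start: pos=(0,0), heading=0, pen down
LT 45: heading 0 -> 45
REPEAT 5 [
  -- iteration 1/5 --
  FD 11: (0,0) -> (7.778,7.778) [heading=45, draw]
  RT 90: heading 45 -> 315
  -- iteration 2/5 --
  FD 11: (7.778,7.778) -> (15.556,0) [heading=315, draw]
  RT 90: heading 315 -> 225
  -- iteration 3/5 --
  FD 11: (15.556,0) -> (7.778,-7.778) [heading=225, draw]
  RT 90: heading 225 -> 135
  -- iteration 4/5 --
  FD 11: (7.778,-7.778) -> (0,0) [heading=135, draw]
  RT 90: heading 135 -> 45
  -- iteration 5/5 --
  FD 11: (0,0) -> (7.778,7.778) [heading=45, draw]
  RT 90: heading 45 -> 315
]
FD 18: (7.778,7.778) -> (20.506,-4.95) [heading=315, draw]
Final: pos=(20.506,-4.95), heading=315, 6 segment(s) drawn
Waypoints (7 total):
(0, 0)
(7.778, 7.778)
(15.556, 0)
(7.778, -7.778)
(0, 0)
(7.778, 7.778)
(20.506, -4.95)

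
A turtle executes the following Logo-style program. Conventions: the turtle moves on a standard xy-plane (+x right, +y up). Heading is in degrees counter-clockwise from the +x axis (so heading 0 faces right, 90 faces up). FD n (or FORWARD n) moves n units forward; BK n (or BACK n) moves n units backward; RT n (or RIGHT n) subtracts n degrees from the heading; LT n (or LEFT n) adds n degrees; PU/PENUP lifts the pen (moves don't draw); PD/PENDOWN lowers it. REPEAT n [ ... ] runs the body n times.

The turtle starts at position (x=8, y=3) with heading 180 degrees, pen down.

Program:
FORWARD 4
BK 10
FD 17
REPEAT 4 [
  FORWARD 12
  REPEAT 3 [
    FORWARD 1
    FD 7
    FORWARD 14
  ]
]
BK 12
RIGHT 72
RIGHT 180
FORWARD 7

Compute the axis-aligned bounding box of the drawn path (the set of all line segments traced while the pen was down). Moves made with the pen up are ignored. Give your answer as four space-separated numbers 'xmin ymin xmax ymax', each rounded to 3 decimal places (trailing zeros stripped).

Executing turtle program step by step:
Start: pos=(8,3), heading=180, pen down
FD 4: (8,3) -> (4,3) [heading=180, draw]
BK 10: (4,3) -> (14,3) [heading=180, draw]
FD 17: (14,3) -> (-3,3) [heading=180, draw]
REPEAT 4 [
  -- iteration 1/4 --
  FD 12: (-3,3) -> (-15,3) [heading=180, draw]
  REPEAT 3 [
    -- iteration 1/3 --
    FD 1: (-15,3) -> (-16,3) [heading=180, draw]
    FD 7: (-16,3) -> (-23,3) [heading=180, draw]
    FD 14: (-23,3) -> (-37,3) [heading=180, draw]
    -- iteration 2/3 --
    FD 1: (-37,3) -> (-38,3) [heading=180, draw]
    FD 7: (-38,3) -> (-45,3) [heading=180, draw]
    FD 14: (-45,3) -> (-59,3) [heading=180, draw]
    -- iteration 3/3 --
    FD 1: (-59,3) -> (-60,3) [heading=180, draw]
    FD 7: (-60,3) -> (-67,3) [heading=180, draw]
    FD 14: (-67,3) -> (-81,3) [heading=180, draw]
  ]
  -- iteration 2/4 --
  FD 12: (-81,3) -> (-93,3) [heading=180, draw]
  REPEAT 3 [
    -- iteration 1/3 --
    FD 1: (-93,3) -> (-94,3) [heading=180, draw]
    FD 7: (-94,3) -> (-101,3) [heading=180, draw]
    FD 14: (-101,3) -> (-115,3) [heading=180, draw]
    -- iteration 2/3 --
    FD 1: (-115,3) -> (-116,3) [heading=180, draw]
    FD 7: (-116,3) -> (-123,3) [heading=180, draw]
    FD 14: (-123,3) -> (-137,3) [heading=180, draw]
    -- iteration 3/3 --
    FD 1: (-137,3) -> (-138,3) [heading=180, draw]
    FD 7: (-138,3) -> (-145,3) [heading=180, draw]
    FD 14: (-145,3) -> (-159,3) [heading=180, draw]
  ]
  -- iteration 3/4 --
  FD 12: (-159,3) -> (-171,3) [heading=180, draw]
  REPEAT 3 [
    -- iteration 1/3 --
    FD 1: (-171,3) -> (-172,3) [heading=180, draw]
    FD 7: (-172,3) -> (-179,3) [heading=180, draw]
    FD 14: (-179,3) -> (-193,3) [heading=180, draw]
    -- iteration 2/3 --
    FD 1: (-193,3) -> (-194,3) [heading=180, draw]
    FD 7: (-194,3) -> (-201,3) [heading=180, draw]
    FD 14: (-201,3) -> (-215,3) [heading=180, draw]
    -- iteration 3/3 --
    FD 1: (-215,3) -> (-216,3) [heading=180, draw]
    FD 7: (-216,3) -> (-223,3) [heading=180, draw]
    FD 14: (-223,3) -> (-237,3) [heading=180, draw]
  ]
  -- iteration 4/4 --
  FD 12: (-237,3) -> (-249,3) [heading=180, draw]
  REPEAT 3 [
    -- iteration 1/3 --
    FD 1: (-249,3) -> (-250,3) [heading=180, draw]
    FD 7: (-250,3) -> (-257,3) [heading=180, draw]
    FD 14: (-257,3) -> (-271,3) [heading=180, draw]
    -- iteration 2/3 --
    FD 1: (-271,3) -> (-272,3) [heading=180, draw]
    FD 7: (-272,3) -> (-279,3) [heading=180, draw]
    FD 14: (-279,3) -> (-293,3) [heading=180, draw]
    -- iteration 3/3 --
    FD 1: (-293,3) -> (-294,3) [heading=180, draw]
    FD 7: (-294,3) -> (-301,3) [heading=180, draw]
    FD 14: (-301,3) -> (-315,3) [heading=180, draw]
  ]
]
BK 12: (-315,3) -> (-303,3) [heading=180, draw]
RT 72: heading 180 -> 108
RT 180: heading 108 -> 288
FD 7: (-303,3) -> (-300.837,-3.657) [heading=288, draw]
Final: pos=(-300.837,-3.657), heading=288, 45 segment(s) drawn

Segment endpoints: x in {-315, -303, -301, -300.837, -294, -293, -279, -272, -271, -257, -250, -249, -237, -223, -216, -215, -201, -194, -193, -179, -172, -171, -159, -145, -138, -137, -123, -116, -115, -101, -94, -93, -81, -67, -60, -59, -45, -38, -37, -23, -16, -15, -3, 4, 8, 14}, y in {-3.657, 3, 3, 3, 3, 3, 3, 3, 3, 3, 3, 3, 3, 3, 3, 3, 3, 3, 3, 3, 3, 3, 3, 3, 3, 3, 3, 3, 3, 3, 3, 3, 3, 3}
xmin=-315, ymin=-3.657, xmax=14, ymax=3

Answer: -315 -3.657 14 3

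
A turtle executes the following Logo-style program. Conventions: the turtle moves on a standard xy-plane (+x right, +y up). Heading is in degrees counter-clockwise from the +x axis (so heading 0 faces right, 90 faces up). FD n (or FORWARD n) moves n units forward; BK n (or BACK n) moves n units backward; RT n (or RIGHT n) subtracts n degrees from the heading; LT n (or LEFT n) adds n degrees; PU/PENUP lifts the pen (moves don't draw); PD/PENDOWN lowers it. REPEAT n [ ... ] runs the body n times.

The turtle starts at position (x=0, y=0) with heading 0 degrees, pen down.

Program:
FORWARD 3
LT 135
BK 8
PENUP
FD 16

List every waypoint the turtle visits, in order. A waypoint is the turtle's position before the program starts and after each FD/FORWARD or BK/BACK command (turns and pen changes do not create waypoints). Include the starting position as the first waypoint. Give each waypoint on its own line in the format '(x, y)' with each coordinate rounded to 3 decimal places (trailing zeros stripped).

Executing turtle program step by step:
Start: pos=(0,0), heading=0, pen down
FD 3: (0,0) -> (3,0) [heading=0, draw]
LT 135: heading 0 -> 135
BK 8: (3,0) -> (8.657,-5.657) [heading=135, draw]
PU: pen up
FD 16: (8.657,-5.657) -> (-2.657,5.657) [heading=135, move]
Final: pos=(-2.657,5.657), heading=135, 2 segment(s) drawn
Waypoints (4 total):
(0, 0)
(3, 0)
(8.657, -5.657)
(-2.657, 5.657)

Answer: (0, 0)
(3, 0)
(8.657, -5.657)
(-2.657, 5.657)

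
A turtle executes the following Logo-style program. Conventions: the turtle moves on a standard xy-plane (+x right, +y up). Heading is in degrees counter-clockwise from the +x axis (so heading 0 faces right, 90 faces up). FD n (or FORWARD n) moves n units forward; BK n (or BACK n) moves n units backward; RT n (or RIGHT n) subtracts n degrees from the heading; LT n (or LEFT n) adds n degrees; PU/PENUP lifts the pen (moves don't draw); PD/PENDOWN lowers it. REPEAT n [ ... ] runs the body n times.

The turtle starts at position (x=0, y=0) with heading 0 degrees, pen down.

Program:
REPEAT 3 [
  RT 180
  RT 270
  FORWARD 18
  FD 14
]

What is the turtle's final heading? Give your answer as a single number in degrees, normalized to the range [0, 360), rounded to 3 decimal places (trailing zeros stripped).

Answer: 90

Derivation:
Executing turtle program step by step:
Start: pos=(0,0), heading=0, pen down
REPEAT 3 [
  -- iteration 1/3 --
  RT 180: heading 0 -> 180
  RT 270: heading 180 -> 270
  FD 18: (0,0) -> (0,-18) [heading=270, draw]
  FD 14: (0,-18) -> (0,-32) [heading=270, draw]
  -- iteration 2/3 --
  RT 180: heading 270 -> 90
  RT 270: heading 90 -> 180
  FD 18: (0,-32) -> (-18,-32) [heading=180, draw]
  FD 14: (-18,-32) -> (-32,-32) [heading=180, draw]
  -- iteration 3/3 --
  RT 180: heading 180 -> 0
  RT 270: heading 0 -> 90
  FD 18: (-32,-32) -> (-32,-14) [heading=90, draw]
  FD 14: (-32,-14) -> (-32,0) [heading=90, draw]
]
Final: pos=(-32,0), heading=90, 6 segment(s) drawn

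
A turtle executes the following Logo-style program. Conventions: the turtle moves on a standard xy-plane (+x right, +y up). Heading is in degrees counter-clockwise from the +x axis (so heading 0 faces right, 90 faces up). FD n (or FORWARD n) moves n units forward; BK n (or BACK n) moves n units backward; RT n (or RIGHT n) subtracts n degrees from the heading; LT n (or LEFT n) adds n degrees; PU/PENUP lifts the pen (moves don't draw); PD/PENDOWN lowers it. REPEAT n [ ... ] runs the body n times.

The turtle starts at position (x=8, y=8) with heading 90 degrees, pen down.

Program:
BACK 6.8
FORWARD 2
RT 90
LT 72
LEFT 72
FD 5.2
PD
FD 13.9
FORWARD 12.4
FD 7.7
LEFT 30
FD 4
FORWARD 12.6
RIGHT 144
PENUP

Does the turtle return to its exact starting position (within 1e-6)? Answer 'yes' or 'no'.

Answer: no

Derivation:
Executing turtle program step by step:
Start: pos=(8,8), heading=90, pen down
BK 6.8: (8,8) -> (8,1.2) [heading=90, draw]
FD 2: (8,1.2) -> (8,3.2) [heading=90, draw]
RT 90: heading 90 -> 0
LT 72: heading 0 -> 72
LT 72: heading 72 -> 144
FD 5.2: (8,3.2) -> (3.793,6.256) [heading=144, draw]
PD: pen down
FD 13.9: (3.793,6.256) -> (-7.452,14.427) [heading=144, draw]
FD 12.4: (-7.452,14.427) -> (-17.484,21.715) [heading=144, draw]
FD 7.7: (-17.484,21.715) -> (-23.713,26.241) [heading=144, draw]
LT 30: heading 144 -> 174
FD 4: (-23.713,26.241) -> (-27.692,26.659) [heading=174, draw]
FD 12.6: (-27.692,26.659) -> (-40.223,27.976) [heading=174, draw]
RT 144: heading 174 -> 30
PU: pen up
Final: pos=(-40.223,27.976), heading=30, 8 segment(s) drawn

Start position: (8, 8)
Final position: (-40.223, 27.976)
Distance = 52.196; >= 1e-6 -> NOT closed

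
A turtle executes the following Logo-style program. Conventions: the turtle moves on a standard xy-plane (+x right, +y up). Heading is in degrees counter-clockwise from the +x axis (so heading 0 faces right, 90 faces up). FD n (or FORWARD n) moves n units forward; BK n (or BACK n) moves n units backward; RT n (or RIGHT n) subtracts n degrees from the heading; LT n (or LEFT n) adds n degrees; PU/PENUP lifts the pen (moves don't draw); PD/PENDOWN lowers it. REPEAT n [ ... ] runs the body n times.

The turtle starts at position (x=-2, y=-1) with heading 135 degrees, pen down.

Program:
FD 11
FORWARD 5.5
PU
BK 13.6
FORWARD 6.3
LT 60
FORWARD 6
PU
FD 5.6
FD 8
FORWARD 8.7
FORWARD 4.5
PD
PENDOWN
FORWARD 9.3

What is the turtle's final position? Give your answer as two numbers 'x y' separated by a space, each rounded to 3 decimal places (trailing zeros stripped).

Executing turtle program step by step:
Start: pos=(-2,-1), heading=135, pen down
FD 11: (-2,-1) -> (-9.778,6.778) [heading=135, draw]
FD 5.5: (-9.778,6.778) -> (-13.667,10.667) [heading=135, draw]
PU: pen up
BK 13.6: (-13.667,10.667) -> (-4.051,1.051) [heading=135, move]
FD 6.3: (-4.051,1.051) -> (-8.505,5.505) [heading=135, move]
LT 60: heading 135 -> 195
FD 6: (-8.505,5.505) -> (-14.301,3.952) [heading=195, move]
PU: pen up
FD 5.6: (-14.301,3.952) -> (-19.71,2.503) [heading=195, move]
FD 8: (-19.71,2.503) -> (-27.438,0.433) [heading=195, move]
FD 8.7: (-27.438,0.433) -> (-35.841,-1.819) [heading=195, move]
FD 4.5: (-35.841,-1.819) -> (-40.188,-2.984) [heading=195, move]
PD: pen down
PD: pen down
FD 9.3: (-40.188,-2.984) -> (-49.171,-5.391) [heading=195, draw]
Final: pos=(-49.171,-5.391), heading=195, 3 segment(s) drawn

Answer: -49.171 -5.391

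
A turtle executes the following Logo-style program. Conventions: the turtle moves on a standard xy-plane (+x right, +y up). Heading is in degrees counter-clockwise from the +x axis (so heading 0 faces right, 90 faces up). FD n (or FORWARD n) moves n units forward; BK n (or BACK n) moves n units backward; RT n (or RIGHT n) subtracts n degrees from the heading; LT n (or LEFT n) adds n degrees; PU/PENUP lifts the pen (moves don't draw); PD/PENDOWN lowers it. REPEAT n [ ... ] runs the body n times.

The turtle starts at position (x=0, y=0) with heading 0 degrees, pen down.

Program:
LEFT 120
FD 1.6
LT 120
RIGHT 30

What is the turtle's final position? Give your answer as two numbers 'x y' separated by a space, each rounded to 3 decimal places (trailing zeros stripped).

Executing turtle program step by step:
Start: pos=(0,0), heading=0, pen down
LT 120: heading 0 -> 120
FD 1.6: (0,0) -> (-0.8,1.386) [heading=120, draw]
LT 120: heading 120 -> 240
RT 30: heading 240 -> 210
Final: pos=(-0.8,1.386), heading=210, 1 segment(s) drawn

Answer: -0.8 1.386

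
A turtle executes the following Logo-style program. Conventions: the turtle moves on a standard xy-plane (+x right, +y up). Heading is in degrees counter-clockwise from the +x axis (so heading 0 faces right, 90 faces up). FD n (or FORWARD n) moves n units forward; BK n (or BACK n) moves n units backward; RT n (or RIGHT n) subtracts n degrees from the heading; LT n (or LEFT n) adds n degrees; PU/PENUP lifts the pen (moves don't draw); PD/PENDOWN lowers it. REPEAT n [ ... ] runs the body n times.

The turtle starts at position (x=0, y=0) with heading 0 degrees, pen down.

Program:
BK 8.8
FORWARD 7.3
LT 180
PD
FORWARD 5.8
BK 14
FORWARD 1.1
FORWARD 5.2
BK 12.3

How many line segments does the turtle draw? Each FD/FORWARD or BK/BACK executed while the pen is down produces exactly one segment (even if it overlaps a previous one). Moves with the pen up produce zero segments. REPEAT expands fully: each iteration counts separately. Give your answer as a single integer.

Answer: 7

Derivation:
Executing turtle program step by step:
Start: pos=(0,0), heading=0, pen down
BK 8.8: (0,0) -> (-8.8,0) [heading=0, draw]
FD 7.3: (-8.8,0) -> (-1.5,0) [heading=0, draw]
LT 180: heading 0 -> 180
PD: pen down
FD 5.8: (-1.5,0) -> (-7.3,0) [heading=180, draw]
BK 14: (-7.3,0) -> (6.7,0) [heading=180, draw]
FD 1.1: (6.7,0) -> (5.6,0) [heading=180, draw]
FD 5.2: (5.6,0) -> (0.4,0) [heading=180, draw]
BK 12.3: (0.4,0) -> (12.7,0) [heading=180, draw]
Final: pos=(12.7,0), heading=180, 7 segment(s) drawn
Segments drawn: 7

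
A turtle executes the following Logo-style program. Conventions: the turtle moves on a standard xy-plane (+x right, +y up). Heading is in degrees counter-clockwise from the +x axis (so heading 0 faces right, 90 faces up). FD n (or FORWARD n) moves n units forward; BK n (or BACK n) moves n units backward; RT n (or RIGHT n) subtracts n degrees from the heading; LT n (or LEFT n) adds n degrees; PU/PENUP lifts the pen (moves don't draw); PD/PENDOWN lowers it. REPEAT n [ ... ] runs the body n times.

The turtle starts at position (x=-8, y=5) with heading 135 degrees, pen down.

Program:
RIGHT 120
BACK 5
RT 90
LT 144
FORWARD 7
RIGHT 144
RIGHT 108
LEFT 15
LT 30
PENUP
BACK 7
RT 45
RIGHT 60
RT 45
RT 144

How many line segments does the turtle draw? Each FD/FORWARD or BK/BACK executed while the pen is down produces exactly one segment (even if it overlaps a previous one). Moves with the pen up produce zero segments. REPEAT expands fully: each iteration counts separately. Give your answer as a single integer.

Answer: 2

Derivation:
Executing turtle program step by step:
Start: pos=(-8,5), heading=135, pen down
RT 120: heading 135 -> 15
BK 5: (-8,5) -> (-12.83,3.706) [heading=15, draw]
RT 90: heading 15 -> 285
LT 144: heading 285 -> 69
FD 7: (-12.83,3.706) -> (-10.321,10.241) [heading=69, draw]
RT 144: heading 69 -> 285
RT 108: heading 285 -> 177
LT 15: heading 177 -> 192
LT 30: heading 192 -> 222
PU: pen up
BK 7: (-10.321,10.241) -> (-5.119,14.925) [heading=222, move]
RT 45: heading 222 -> 177
RT 60: heading 177 -> 117
RT 45: heading 117 -> 72
RT 144: heading 72 -> 288
Final: pos=(-5.119,14.925), heading=288, 2 segment(s) drawn
Segments drawn: 2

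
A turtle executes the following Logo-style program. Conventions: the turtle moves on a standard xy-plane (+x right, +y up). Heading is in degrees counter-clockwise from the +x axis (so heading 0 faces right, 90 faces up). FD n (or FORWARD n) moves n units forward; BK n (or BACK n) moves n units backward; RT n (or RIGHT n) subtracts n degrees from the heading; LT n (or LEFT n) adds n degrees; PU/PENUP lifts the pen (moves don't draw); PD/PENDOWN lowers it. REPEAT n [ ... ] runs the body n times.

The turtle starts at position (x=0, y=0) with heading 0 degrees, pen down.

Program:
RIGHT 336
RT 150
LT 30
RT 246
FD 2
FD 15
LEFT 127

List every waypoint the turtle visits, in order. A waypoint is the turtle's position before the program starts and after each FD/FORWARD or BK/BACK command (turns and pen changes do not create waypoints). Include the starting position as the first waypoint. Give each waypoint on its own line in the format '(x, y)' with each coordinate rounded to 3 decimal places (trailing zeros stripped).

Answer: (0, 0)
(1.902, 0.618)
(16.168, 5.253)

Derivation:
Executing turtle program step by step:
Start: pos=(0,0), heading=0, pen down
RT 336: heading 0 -> 24
RT 150: heading 24 -> 234
LT 30: heading 234 -> 264
RT 246: heading 264 -> 18
FD 2: (0,0) -> (1.902,0.618) [heading=18, draw]
FD 15: (1.902,0.618) -> (16.168,5.253) [heading=18, draw]
LT 127: heading 18 -> 145
Final: pos=(16.168,5.253), heading=145, 2 segment(s) drawn
Waypoints (3 total):
(0, 0)
(1.902, 0.618)
(16.168, 5.253)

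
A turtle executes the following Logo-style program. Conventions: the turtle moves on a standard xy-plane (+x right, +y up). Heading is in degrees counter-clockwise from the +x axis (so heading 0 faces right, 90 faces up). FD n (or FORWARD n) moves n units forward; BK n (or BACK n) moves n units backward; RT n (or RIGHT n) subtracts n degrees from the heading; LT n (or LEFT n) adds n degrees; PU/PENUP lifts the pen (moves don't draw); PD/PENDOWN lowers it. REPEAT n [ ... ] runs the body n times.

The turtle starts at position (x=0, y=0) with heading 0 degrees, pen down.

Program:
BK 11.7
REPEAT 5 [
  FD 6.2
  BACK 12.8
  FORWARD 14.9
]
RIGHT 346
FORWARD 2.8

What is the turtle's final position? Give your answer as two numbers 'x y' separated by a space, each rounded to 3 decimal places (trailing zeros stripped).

Answer: 32.517 0.677

Derivation:
Executing turtle program step by step:
Start: pos=(0,0), heading=0, pen down
BK 11.7: (0,0) -> (-11.7,0) [heading=0, draw]
REPEAT 5 [
  -- iteration 1/5 --
  FD 6.2: (-11.7,0) -> (-5.5,0) [heading=0, draw]
  BK 12.8: (-5.5,0) -> (-18.3,0) [heading=0, draw]
  FD 14.9: (-18.3,0) -> (-3.4,0) [heading=0, draw]
  -- iteration 2/5 --
  FD 6.2: (-3.4,0) -> (2.8,0) [heading=0, draw]
  BK 12.8: (2.8,0) -> (-10,0) [heading=0, draw]
  FD 14.9: (-10,0) -> (4.9,0) [heading=0, draw]
  -- iteration 3/5 --
  FD 6.2: (4.9,0) -> (11.1,0) [heading=0, draw]
  BK 12.8: (11.1,0) -> (-1.7,0) [heading=0, draw]
  FD 14.9: (-1.7,0) -> (13.2,0) [heading=0, draw]
  -- iteration 4/5 --
  FD 6.2: (13.2,0) -> (19.4,0) [heading=0, draw]
  BK 12.8: (19.4,0) -> (6.6,0) [heading=0, draw]
  FD 14.9: (6.6,0) -> (21.5,0) [heading=0, draw]
  -- iteration 5/5 --
  FD 6.2: (21.5,0) -> (27.7,0) [heading=0, draw]
  BK 12.8: (27.7,0) -> (14.9,0) [heading=0, draw]
  FD 14.9: (14.9,0) -> (29.8,0) [heading=0, draw]
]
RT 346: heading 0 -> 14
FD 2.8: (29.8,0) -> (32.517,0.677) [heading=14, draw]
Final: pos=(32.517,0.677), heading=14, 17 segment(s) drawn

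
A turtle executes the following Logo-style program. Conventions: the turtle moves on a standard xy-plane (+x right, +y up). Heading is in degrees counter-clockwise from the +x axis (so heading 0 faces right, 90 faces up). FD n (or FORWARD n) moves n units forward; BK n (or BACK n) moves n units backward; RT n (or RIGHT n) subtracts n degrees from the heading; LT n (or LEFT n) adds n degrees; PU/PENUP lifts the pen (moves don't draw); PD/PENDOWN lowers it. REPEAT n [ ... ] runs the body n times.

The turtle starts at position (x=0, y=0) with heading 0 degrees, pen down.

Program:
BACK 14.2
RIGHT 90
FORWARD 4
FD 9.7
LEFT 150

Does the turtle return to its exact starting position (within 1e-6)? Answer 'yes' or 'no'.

Executing turtle program step by step:
Start: pos=(0,0), heading=0, pen down
BK 14.2: (0,0) -> (-14.2,0) [heading=0, draw]
RT 90: heading 0 -> 270
FD 4: (-14.2,0) -> (-14.2,-4) [heading=270, draw]
FD 9.7: (-14.2,-4) -> (-14.2,-13.7) [heading=270, draw]
LT 150: heading 270 -> 60
Final: pos=(-14.2,-13.7), heading=60, 3 segment(s) drawn

Start position: (0, 0)
Final position: (-14.2, -13.7)
Distance = 19.731; >= 1e-6 -> NOT closed

Answer: no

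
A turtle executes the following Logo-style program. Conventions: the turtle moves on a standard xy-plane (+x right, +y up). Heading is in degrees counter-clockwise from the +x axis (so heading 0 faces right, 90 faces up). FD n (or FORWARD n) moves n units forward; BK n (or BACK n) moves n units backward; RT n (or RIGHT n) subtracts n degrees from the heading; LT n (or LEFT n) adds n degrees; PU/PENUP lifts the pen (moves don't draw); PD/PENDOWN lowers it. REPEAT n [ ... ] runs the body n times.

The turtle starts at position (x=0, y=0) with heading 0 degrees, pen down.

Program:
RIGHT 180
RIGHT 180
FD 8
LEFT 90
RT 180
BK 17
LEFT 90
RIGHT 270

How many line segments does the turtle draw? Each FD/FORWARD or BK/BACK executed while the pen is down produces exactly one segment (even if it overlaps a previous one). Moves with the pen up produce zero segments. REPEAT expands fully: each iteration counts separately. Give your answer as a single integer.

Answer: 2

Derivation:
Executing turtle program step by step:
Start: pos=(0,0), heading=0, pen down
RT 180: heading 0 -> 180
RT 180: heading 180 -> 0
FD 8: (0,0) -> (8,0) [heading=0, draw]
LT 90: heading 0 -> 90
RT 180: heading 90 -> 270
BK 17: (8,0) -> (8,17) [heading=270, draw]
LT 90: heading 270 -> 0
RT 270: heading 0 -> 90
Final: pos=(8,17), heading=90, 2 segment(s) drawn
Segments drawn: 2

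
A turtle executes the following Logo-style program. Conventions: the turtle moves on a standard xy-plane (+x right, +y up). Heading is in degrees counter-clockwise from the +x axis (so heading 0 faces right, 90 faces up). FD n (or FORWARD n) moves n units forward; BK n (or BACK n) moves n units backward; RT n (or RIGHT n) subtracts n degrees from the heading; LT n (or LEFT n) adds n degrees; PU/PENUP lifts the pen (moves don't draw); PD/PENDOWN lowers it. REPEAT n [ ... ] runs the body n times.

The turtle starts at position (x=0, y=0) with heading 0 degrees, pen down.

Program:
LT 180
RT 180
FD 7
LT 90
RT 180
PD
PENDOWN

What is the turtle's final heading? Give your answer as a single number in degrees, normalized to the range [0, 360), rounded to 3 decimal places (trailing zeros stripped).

Answer: 270

Derivation:
Executing turtle program step by step:
Start: pos=(0,0), heading=0, pen down
LT 180: heading 0 -> 180
RT 180: heading 180 -> 0
FD 7: (0,0) -> (7,0) [heading=0, draw]
LT 90: heading 0 -> 90
RT 180: heading 90 -> 270
PD: pen down
PD: pen down
Final: pos=(7,0), heading=270, 1 segment(s) drawn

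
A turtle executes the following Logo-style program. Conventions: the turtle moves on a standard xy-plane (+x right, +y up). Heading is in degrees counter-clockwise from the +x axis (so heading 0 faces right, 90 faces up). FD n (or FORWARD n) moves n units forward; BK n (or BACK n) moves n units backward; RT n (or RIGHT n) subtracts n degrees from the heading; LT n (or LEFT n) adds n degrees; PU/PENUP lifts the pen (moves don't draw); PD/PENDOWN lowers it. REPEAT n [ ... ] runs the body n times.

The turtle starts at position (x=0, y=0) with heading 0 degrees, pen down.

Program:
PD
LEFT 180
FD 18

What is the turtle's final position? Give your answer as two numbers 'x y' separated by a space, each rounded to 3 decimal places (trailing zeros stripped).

Answer: -18 0

Derivation:
Executing turtle program step by step:
Start: pos=(0,0), heading=0, pen down
PD: pen down
LT 180: heading 0 -> 180
FD 18: (0,0) -> (-18,0) [heading=180, draw]
Final: pos=(-18,0), heading=180, 1 segment(s) drawn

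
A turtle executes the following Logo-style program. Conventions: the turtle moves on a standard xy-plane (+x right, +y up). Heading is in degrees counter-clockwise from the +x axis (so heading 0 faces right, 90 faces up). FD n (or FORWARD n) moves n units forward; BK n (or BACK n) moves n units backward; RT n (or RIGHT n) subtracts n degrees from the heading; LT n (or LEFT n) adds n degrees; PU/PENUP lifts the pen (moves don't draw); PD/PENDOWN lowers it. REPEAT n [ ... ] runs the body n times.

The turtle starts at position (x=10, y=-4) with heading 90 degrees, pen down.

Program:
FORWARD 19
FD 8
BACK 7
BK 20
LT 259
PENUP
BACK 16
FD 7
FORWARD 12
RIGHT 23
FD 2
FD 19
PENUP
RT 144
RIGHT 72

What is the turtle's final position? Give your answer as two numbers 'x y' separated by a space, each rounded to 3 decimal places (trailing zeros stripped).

Answer: 30.355 -16.315

Derivation:
Executing turtle program step by step:
Start: pos=(10,-4), heading=90, pen down
FD 19: (10,-4) -> (10,15) [heading=90, draw]
FD 8: (10,15) -> (10,23) [heading=90, draw]
BK 7: (10,23) -> (10,16) [heading=90, draw]
BK 20: (10,16) -> (10,-4) [heading=90, draw]
LT 259: heading 90 -> 349
PU: pen up
BK 16: (10,-4) -> (-5.706,-0.947) [heading=349, move]
FD 7: (-5.706,-0.947) -> (1.165,-2.283) [heading=349, move]
FD 12: (1.165,-2.283) -> (12.945,-4.572) [heading=349, move]
RT 23: heading 349 -> 326
FD 2: (12.945,-4.572) -> (14.603,-5.691) [heading=326, move]
FD 19: (14.603,-5.691) -> (30.355,-16.315) [heading=326, move]
PU: pen up
RT 144: heading 326 -> 182
RT 72: heading 182 -> 110
Final: pos=(30.355,-16.315), heading=110, 4 segment(s) drawn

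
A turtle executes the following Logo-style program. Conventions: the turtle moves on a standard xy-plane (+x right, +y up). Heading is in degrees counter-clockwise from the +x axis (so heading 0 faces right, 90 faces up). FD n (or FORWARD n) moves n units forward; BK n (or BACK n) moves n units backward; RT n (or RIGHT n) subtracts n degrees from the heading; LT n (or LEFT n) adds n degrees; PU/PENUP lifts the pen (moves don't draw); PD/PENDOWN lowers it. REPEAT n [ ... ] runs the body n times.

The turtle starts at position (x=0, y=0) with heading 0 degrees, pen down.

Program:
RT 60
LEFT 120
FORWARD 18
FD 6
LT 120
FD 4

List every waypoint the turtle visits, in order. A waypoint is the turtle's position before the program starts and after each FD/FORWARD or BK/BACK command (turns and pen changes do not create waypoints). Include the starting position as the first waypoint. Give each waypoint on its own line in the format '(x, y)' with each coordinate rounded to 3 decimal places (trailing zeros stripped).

Answer: (0, 0)
(9, 15.588)
(12, 20.785)
(8, 20.785)

Derivation:
Executing turtle program step by step:
Start: pos=(0,0), heading=0, pen down
RT 60: heading 0 -> 300
LT 120: heading 300 -> 60
FD 18: (0,0) -> (9,15.588) [heading=60, draw]
FD 6: (9,15.588) -> (12,20.785) [heading=60, draw]
LT 120: heading 60 -> 180
FD 4: (12,20.785) -> (8,20.785) [heading=180, draw]
Final: pos=(8,20.785), heading=180, 3 segment(s) drawn
Waypoints (4 total):
(0, 0)
(9, 15.588)
(12, 20.785)
(8, 20.785)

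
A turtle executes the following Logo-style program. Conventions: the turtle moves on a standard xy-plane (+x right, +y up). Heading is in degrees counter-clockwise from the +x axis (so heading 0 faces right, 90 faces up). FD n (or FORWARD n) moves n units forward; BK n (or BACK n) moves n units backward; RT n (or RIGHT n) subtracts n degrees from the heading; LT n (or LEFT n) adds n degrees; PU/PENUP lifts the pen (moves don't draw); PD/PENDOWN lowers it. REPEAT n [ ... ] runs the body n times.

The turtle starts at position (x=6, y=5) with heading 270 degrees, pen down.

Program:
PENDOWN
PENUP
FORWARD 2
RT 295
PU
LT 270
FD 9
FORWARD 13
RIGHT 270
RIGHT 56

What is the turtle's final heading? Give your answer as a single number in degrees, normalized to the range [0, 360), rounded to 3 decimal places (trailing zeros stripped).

Executing turtle program step by step:
Start: pos=(6,5), heading=270, pen down
PD: pen down
PU: pen up
FD 2: (6,5) -> (6,3) [heading=270, move]
RT 295: heading 270 -> 335
PU: pen up
LT 270: heading 335 -> 245
FD 9: (6,3) -> (2.196,-5.157) [heading=245, move]
FD 13: (2.196,-5.157) -> (-3.298,-16.939) [heading=245, move]
RT 270: heading 245 -> 335
RT 56: heading 335 -> 279
Final: pos=(-3.298,-16.939), heading=279, 0 segment(s) drawn

Answer: 279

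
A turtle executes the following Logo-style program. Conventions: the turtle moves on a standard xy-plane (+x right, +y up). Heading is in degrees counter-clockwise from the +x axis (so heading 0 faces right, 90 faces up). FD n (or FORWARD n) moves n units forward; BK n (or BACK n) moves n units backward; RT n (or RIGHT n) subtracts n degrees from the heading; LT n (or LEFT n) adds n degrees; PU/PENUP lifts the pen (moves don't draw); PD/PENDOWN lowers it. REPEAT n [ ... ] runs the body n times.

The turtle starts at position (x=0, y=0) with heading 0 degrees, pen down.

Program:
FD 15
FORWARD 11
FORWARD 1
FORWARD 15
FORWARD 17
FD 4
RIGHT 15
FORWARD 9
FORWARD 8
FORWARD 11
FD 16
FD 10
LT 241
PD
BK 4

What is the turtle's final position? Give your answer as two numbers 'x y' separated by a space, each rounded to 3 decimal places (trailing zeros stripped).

Executing turtle program step by step:
Start: pos=(0,0), heading=0, pen down
FD 15: (0,0) -> (15,0) [heading=0, draw]
FD 11: (15,0) -> (26,0) [heading=0, draw]
FD 1: (26,0) -> (27,0) [heading=0, draw]
FD 15: (27,0) -> (42,0) [heading=0, draw]
FD 17: (42,0) -> (59,0) [heading=0, draw]
FD 4: (59,0) -> (63,0) [heading=0, draw]
RT 15: heading 0 -> 345
FD 9: (63,0) -> (71.693,-2.329) [heading=345, draw]
FD 8: (71.693,-2.329) -> (79.421,-4.4) [heading=345, draw]
FD 11: (79.421,-4.4) -> (90.046,-7.247) [heading=345, draw]
FD 16: (90.046,-7.247) -> (105.501,-11.388) [heading=345, draw]
FD 10: (105.501,-11.388) -> (115.16,-13.976) [heading=345, draw]
LT 241: heading 345 -> 226
PD: pen down
BK 4: (115.16,-13.976) -> (117.939,-11.099) [heading=226, draw]
Final: pos=(117.939,-11.099), heading=226, 12 segment(s) drawn

Answer: 117.939 -11.099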